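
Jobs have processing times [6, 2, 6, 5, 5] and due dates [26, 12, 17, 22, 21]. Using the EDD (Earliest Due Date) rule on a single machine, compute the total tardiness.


Sort by due date (EDD order): [(2, 12), (6, 17), (5, 21), (5, 22), (6, 26)]
Compute completion times and tardiness:
  Job 1: p=2, d=12, C=2, tardiness=max(0,2-12)=0
  Job 2: p=6, d=17, C=8, tardiness=max(0,8-17)=0
  Job 3: p=5, d=21, C=13, tardiness=max(0,13-21)=0
  Job 4: p=5, d=22, C=18, tardiness=max(0,18-22)=0
  Job 5: p=6, d=26, C=24, tardiness=max(0,24-26)=0
Total tardiness = 0

0


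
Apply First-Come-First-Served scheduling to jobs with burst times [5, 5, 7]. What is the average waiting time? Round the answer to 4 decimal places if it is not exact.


FCFS order (as given): [5, 5, 7]
Waiting times:
  Job 1: wait = 0
  Job 2: wait = 5
  Job 3: wait = 10
Sum of waiting times = 15
Average waiting time = 15/3 = 5.0

5.0


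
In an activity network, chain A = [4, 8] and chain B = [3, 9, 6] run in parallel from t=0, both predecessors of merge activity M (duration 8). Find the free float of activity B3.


ES(B3) = sum of predecessors on chain B = 12
EF(B3) = ES + duration = 12 + 6 = 18
Successor of B3 is M. ES(M) = max(sum(A), sum(B)) = max(12, 18) = 18
Free float = ES(successor) - EF(current) = 18 - 18 = 0

0


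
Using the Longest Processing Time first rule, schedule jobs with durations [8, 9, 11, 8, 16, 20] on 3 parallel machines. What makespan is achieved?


Sort jobs in decreasing order (LPT): [20, 16, 11, 9, 8, 8]
Assign each job to the least loaded machine:
  Machine 1: jobs [20, 8], load = 28
  Machine 2: jobs [16, 8], load = 24
  Machine 3: jobs [11, 9], load = 20
Makespan = max load = 28

28


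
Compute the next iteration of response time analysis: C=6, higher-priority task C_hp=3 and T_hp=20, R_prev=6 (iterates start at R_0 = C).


R_next = C + ceil(R_prev / T_hp) * C_hp
ceil(6 / 20) = ceil(0.3) = 1
Interference = 1 * 3 = 3
R_next = 6 + 3 = 9

9


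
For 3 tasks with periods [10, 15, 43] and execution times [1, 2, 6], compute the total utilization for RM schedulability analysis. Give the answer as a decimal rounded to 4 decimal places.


Compute individual utilizations (exact fractions):
  Task 1: C/T = 1/10 (approx. 0.1)
  Task 2: C/T = 2/15 (approx. 0.1333)
  Task 3: C/T = 6/43 (approx. 0.1395)
Total utilization U = 1/10 + 2/15 + 6/43 = 481/1290
Rounded to 4 decimal places: U = 0.3729
RM (Liu & Layland) bound for 3 tasks = 0.779763; compare with U = 481/1290 (approx. 0.372868)
U <= bound, so schedulable by RM sufficient condition.

0.3729


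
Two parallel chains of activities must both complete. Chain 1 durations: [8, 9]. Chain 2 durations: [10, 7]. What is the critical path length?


Path A total = 8 + 9 = 17
Path B total = 10 + 7 = 17
Critical path = longest path = max(17, 17) = 17

17


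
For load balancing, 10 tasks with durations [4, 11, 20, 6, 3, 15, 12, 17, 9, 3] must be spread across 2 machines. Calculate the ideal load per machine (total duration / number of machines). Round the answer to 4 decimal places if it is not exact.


Total processing time = 4 + 11 + 20 + 6 + 3 + 15 + 12 + 17 + 9 + 3 = 100
Number of machines = 2
Ideal balanced load = 100 / 2 = 50.0

50.0


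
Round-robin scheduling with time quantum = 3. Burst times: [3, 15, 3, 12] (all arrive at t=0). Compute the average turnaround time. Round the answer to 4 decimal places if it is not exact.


Time quantum = 3
Execution trace:
  J1 runs 3 units, time = 3
  J2 runs 3 units, time = 6
  J3 runs 3 units, time = 9
  J4 runs 3 units, time = 12
  J2 runs 3 units, time = 15
  J4 runs 3 units, time = 18
  J2 runs 3 units, time = 21
  J4 runs 3 units, time = 24
  J2 runs 3 units, time = 27
  J4 runs 3 units, time = 30
  J2 runs 3 units, time = 33
Finish times: [3, 33, 9, 30]
Average turnaround = 75/4 = 18.75

18.75


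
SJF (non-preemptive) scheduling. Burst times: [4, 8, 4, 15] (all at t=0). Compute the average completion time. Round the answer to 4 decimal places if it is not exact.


SJF order (ascending): [4, 4, 8, 15]
Completion times:
  Job 1: burst=4, C=4
  Job 2: burst=4, C=8
  Job 3: burst=8, C=16
  Job 4: burst=15, C=31
Average completion = 59/4 = 14.75

14.75


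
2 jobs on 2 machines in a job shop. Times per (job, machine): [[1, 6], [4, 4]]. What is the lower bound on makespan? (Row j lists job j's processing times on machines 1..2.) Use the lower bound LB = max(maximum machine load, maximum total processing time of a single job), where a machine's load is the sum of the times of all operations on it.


Machine loads:
  Machine 1: 1 + 4 = 5
  Machine 2: 6 + 4 = 10
Max machine load = 10
Job totals:
  Job 1: 7
  Job 2: 8
Max job total = 8
Lower bound = max(10, 8) = 10

10


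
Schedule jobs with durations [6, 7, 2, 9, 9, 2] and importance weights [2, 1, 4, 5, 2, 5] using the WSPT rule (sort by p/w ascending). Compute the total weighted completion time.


Compute p/w ratios and sort ascending (WSPT): [(2, 5), (2, 4), (9, 5), (6, 2), (9, 2), (7, 1)]
Compute weighted completion times:
  Job (p=2,w=5): C=2, w*C=5*2=10
  Job (p=2,w=4): C=4, w*C=4*4=16
  Job (p=9,w=5): C=13, w*C=5*13=65
  Job (p=6,w=2): C=19, w*C=2*19=38
  Job (p=9,w=2): C=28, w*C=2*28=56
  Job (p=7,w=1): C=35, w*C=1*35=35
Total weighted completion time = 220

220


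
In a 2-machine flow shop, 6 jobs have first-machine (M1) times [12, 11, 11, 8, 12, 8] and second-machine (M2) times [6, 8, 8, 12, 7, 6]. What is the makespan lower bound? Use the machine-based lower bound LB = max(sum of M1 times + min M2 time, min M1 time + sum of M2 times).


LB1 = sum(M1 times) + min(M2 times) = 62 + 6 = 68
LB2 = min(M1 times) + sum(M2 times) = 8 + 47 = 55
Lower bound = max(LB1, LB2) = max(68, 55) = 68

68


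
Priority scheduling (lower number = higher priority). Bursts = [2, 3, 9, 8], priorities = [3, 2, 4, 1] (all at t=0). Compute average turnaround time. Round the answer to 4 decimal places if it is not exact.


Sort by priority (ascending = highest first):
Order: [(1, 8), (2, 3), (3, 2), (4, 9)]
Completion times:
  Priority 1, burst=8, C=8
  Priority 2, burst=3, C=11
  Priority 3, burst=2, C=13
  Priority 4, burst=9, C=22
Average turnaround = 54/4 = 13.5

13.5


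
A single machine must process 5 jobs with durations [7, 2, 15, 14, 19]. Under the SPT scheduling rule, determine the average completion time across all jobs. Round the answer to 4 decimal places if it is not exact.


Sort jobs by processing time (SPT order): [2, 7, 14, 15, 19]
Compute completion times sequentially:
  Job 1: processing = 2, completes at 2
  Job 2: processing = 7, completes at 9
  Job 3: processing = 14, completes at 23
  Job 4: processing = 15, completes at 38
  Job 5: processing = 19, completes at 57
Sum of completion times = 129
Average completion time = 129/5 = 25.8

25.8


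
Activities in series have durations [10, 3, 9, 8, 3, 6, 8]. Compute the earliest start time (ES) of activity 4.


Activity 4 starts after activities 1 through 3 complete.
Predecessor durations: [10, 3, 9]
ES = 10 + 3 + 9 = 22

22


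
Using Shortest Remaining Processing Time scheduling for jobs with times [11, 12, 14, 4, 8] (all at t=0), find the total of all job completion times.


Since all jobs arrive at t=0, SRPT equals SPT ordering.
SPT order: [4, 8, 11, 12, 14]
Completion times:
  Job 1: p=4, C=4
  Job 2: p=8, C=12
  Job 3: p=11, C=23
  Job 4: p=12, C=35
  Job 5: p=14, C=49
Total completion time = 4 + 12 + 23 + 35 + 49 = 123

123


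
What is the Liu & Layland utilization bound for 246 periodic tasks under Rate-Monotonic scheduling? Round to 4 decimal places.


Compute 2^(1/246) = 1.0028216448
Subtract 1: 1.0028216448 - 1 = 0.0028216448
Multiply by n: 246 * 0.0028216448 = 0.6941246208
Round to 4 dp: 0.6941

0.6941


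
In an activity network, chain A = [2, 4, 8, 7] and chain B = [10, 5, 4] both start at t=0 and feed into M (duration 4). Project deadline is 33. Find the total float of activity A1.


Forward pass: ES(A1) = sum of predecessors on chain A = 0
EF = ES + duration = 0 + 2 = 2
Backward pass: LF(M) = deadline = 33; LS(M) = 33 - 4 = 29
LF(A1) = LS(M) - sum(successors on chain A) = 29 - 19 = 10
LS = LF - duration = 10 - 2 = 8
Total float = LS - ES = 8 - 0 = 8

8


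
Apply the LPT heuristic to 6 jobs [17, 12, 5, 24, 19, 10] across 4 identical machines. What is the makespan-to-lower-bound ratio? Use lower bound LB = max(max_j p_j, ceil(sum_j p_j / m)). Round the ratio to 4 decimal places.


LPT order: [24, 19, 17, 12, 10, 5]
Machine loads after assignment: [24, 19, 22, 22]
LPT makespan = 24
Lower bound = max(max_job, ceil(total/4)) = max(24, 22) = 24
Ratio = 24 / 24 = 1.0

1.0


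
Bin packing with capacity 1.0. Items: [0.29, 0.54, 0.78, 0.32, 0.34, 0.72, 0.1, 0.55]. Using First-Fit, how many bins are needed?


Place items sequentially using First-Fit:
  Item 0.29 -> new Bin 1
  Item 0.54 -> Bin 1 (now 0.83)
  Item 0.78 -> new Bin 2
  Item 0.32 -> new Bin 3
  Item 0.34 -> Bin 3 (now 0.66)
  Item 0.72 -> new Bin 4
  Item 0.1 -> Bin 1 (now 0.93)
  Item 0.55 -> new Bin 5
Total bins used = 5

5


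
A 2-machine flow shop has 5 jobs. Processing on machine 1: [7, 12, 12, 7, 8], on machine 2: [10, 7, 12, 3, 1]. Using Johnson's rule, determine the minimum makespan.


Apply Johnson's rule:
  Group 1 (a <= b): [(1, 7, 10), (3, 12, 12)]
  Group 2 (a > b): [(2, 12, 7), (4, 7, 3), (5, 8, 1)]
Optimal job order: [1, 3, 2, 4, 5]
Schedule:
  Job 1: M1 done at 7, M2 done at 17
  Job 3: M1 done at 19, M2 done at 31
  Job 2: M1 done at 31, M2 done at 38
  Job 4: M1 done at 38, M2 done at 41
  Job 5: M1 done at 46, M2 done at 47
Makespan = 47

47


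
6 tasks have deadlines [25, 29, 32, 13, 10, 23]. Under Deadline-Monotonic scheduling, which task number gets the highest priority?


Sort tasks by relative deadline (ascending):
  Task 5: deadline = 10
  Task 4: deadline = 13
  Task 6: deadline = 23
  Task 1: deadline = 25
  Task 2: deadline = 29
  Task 3: deadline = 32
Priority order (highest first): [5, 4, 6, 1, 2, 3]
Highest priority task = 5

5


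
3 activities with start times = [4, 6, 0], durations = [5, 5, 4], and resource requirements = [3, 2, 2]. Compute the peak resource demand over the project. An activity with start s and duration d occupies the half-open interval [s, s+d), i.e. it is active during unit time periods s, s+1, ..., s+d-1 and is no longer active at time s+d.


Each activity i is active on [start_i, start_i + duration_i).
Compute total resource usage per time slot:
  t=0: active resources = [2], total = 2
  t=1: active resources = [2], total = 2
  t=2: active resources = [2], total = 2
  t=3: active resources = [2], total = 2
  t=4: active resources = [3], total = 3
  t=5: active resources = [3], total = 3
  t=6: active resources = [3, 2], total = 5
  t=7: active resources = [3, 2], total = 5
  t=8: active resources = [3, 2], total = 5
  t=9: active resources = [2], total = 2
  t=10: active resources = [2], total = 2
Peak resource demand = 5

5


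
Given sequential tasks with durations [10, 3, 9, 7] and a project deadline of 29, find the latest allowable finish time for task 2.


LF(activity 2) = deadline - sum of successor durations
Successors: activities 3 through 4 with durations [9, 7]
Sum of successor durations = 16
LF = 29 - 16 = 13

13


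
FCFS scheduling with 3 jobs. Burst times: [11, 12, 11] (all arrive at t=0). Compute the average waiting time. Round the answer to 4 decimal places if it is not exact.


FCFS order (as given): [11, 12, 11]
Waiting times:
  Job 1: wait = 0
  Job 2: wait = 11
  Job 3: wait = 23
Sum of waiting times = 34
Average waiting time = 34/3 = 11.3333

11.3333


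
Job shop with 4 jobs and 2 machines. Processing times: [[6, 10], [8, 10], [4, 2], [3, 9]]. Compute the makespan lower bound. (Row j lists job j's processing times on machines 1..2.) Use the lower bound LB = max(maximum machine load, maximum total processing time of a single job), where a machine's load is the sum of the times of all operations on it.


Machine loads:
  Machine 1: 6 + 8 + 4 + 3 = 21
  Machine 2: 10 + 10 + 2 + 9 = 31
Max machine load = 31
Job totals:
  Job 1: 16
  Job 2: 18
  Job 3: 6
  Job 4: 12
Max job total = 18
Lower bound = max(31, 18) = 31

31


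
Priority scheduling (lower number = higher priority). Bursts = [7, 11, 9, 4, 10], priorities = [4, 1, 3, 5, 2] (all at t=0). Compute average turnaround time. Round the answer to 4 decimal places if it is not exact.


Sort by priority (ascending = highest first):
Order: [(1, 11), (2, 10), (3, 9), (4, 7), (5, 4)]
Completion times:
  Priority 1, burst=11, C=11
  Priority 2, burst=10, C=21
  Priority 3, burst=9, C=30
  Priority 4, burst=7, C=37
  Priority 5, burst=4, C=41
Average turnaround = 140/5 = 28.0

28.0


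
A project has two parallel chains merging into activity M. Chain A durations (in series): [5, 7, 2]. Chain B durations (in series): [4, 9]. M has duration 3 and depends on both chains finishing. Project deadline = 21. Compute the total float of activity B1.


Forward pass: ES(B1) = sum of predecessors on chain B = 0
EF = ES + duration = 0 + 4 = 4
Backward pass: LF(M) = deadline = 21; LS(M) = 21 - 3 = 18
LF(B1) = LS(M) - sum(successors on chain B) = 18 - 9 = 9
LS = LF - duration = 9 - 4 = 5
Total float = LS - ES = 5 - 0 = 5

5


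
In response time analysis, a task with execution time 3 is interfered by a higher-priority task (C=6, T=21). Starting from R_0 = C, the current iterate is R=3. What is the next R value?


R_next = C + ceil(R_prev / T_hp) * C_hp
ceil(3 / 21) = ceil(0.1429) = 1
Interference = 1 * 6 = 6
R_next = 3 + 6 = 9

9


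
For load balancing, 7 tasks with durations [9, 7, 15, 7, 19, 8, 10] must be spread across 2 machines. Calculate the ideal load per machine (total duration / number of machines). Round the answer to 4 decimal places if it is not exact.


Total processing time = 9 + 7 + 15 + 7 + 19 + 8 + 10 = 75
Number of machines = 2
Ideal balanced load = 75 / 2 = 37.5

37.5


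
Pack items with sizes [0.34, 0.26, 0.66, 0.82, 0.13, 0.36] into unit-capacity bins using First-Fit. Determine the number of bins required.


Place items sequentially using First-Fit:
  Item 0.34 -> new Bin 1
  Item 0.26 -> Bin 1 (now 0.6)
  Item 0.66 -> new Bin 2
  Item 0.82 -> new Bin 3
  Item 0.13 -> Bin 1 (now 0.73)
  Item 0.36 -> new Bin 4
Total bins used = 4

4


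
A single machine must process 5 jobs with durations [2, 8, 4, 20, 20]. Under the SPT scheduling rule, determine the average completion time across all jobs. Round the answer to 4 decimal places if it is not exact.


Sort jobs by processing time (SPT order): [2, 4, 8, 20, 20]
Compute completion times sequentially:
  Job 1: processing = 2, completes at 2
  Job 2: processing = 4, completes at 6
  Job 3: processing = 8, completes at 14
  Job 4: processing = 20, completes at 34
  Job 5: processing = 20, completes at 54
Sum of completion times = 110
Average completion time = 110/5 = 22.0

22.0


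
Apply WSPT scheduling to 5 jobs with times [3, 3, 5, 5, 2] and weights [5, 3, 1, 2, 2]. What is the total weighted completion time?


Compute p/w ratios and sort ascending (WSPT): [(3, 5), (3, 3), (2, 2), (5, 2), (5, 1)]
Compute weighted completion times:
  Job (p=3,w=5): C=3, w*C=5*3=15
  Job (p=3,w=3): C=6, w*C=3*6=18
  Job (p=2,w=2): C=8, w*C=2*8=16
  Job (p=5,w=2): C=13, w*C=2*13=26
  Job (p=5,w=1): C=18, w*C=1*18=18
Total weighted completion time = 93

93


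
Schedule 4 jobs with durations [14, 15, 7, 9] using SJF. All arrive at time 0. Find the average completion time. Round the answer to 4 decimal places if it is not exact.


SJF order (ascending): [7, 9, 14, 15]
Completion times:
  Job 1: burst=7, C=7
  Job 2: burst=9, C=16
  Job 3: burst=14, C=30
  Job 4: burst=15, C=45
Average completion = 98/4 = 24.5

24.5


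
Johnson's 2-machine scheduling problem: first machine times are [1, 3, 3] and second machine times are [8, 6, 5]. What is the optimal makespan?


Apply Johnson's rule:
  Group 1 (a <= b): [(1, 1, 8), (2, 3, 6), (3, 3, 5)]
  Group 2 (a > b): []
Optimal job order: [1, 2, 3]
Schedule:
  Job 1: M1 done at 1, M2 done at 9
  Job 2: M1 done at 4, M2 done at 15
  Job 3: M1 done at 7, M2 done at 20
Makespan = 20

20


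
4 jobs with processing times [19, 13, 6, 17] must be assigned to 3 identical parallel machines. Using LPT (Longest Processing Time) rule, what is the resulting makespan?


Sort jobs in decreasing order (LPT): [19, 17, 13, 6]
Assign each job to the least loaded machine:
  Machine 1: jobs [19], load = 19
  Machine 2: jobs [17], load = 17
  Machine 3: jobs [13, 6], load = 19
Makespan = max load = 19

19


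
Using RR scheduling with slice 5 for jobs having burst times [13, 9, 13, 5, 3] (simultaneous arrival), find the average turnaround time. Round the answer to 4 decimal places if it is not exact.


Time quantum = 5
Execution trace:
  J1 runs 5 units, time = 5
  J2 runs 5 units, time = 10
  J3 runs 5 units, time = 15
  J4 runs 5 units, time = 20
  J5 runs 3 units, time = 23
  J1 runs 5 units, time = 28
  J2 runs 4 units, time = 32
  J3 runs 5 units, time = 37
  J1 runs 3 units, time = 40
  J3 runs 3 units, time = 43
Finish times: [40, 32, 43, 20, 23]
Average turnaround = 158/5 = 31.6

31.6


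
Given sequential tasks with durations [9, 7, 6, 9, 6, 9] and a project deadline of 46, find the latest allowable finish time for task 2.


LF(activity 2) = deadline - sum of successor durations
Successors: activities 3 through 6 with durations [6, 9, 6, 9]
Sum of successor durations = 30
LF = 46 - 30 = 16

16


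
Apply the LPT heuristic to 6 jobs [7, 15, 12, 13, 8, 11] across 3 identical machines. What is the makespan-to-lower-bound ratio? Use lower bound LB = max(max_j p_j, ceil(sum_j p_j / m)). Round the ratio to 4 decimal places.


LPT order: [15, 13, 12, 11, 8, 7]
Machine loads after assignment: [22, 21, 23]
LPT makespan = 23
Lower bound = max(max_job, ceil(total/3)) = max(15, 22) = 22
Ratio = 23 / 22 = 1.0455

1.0455


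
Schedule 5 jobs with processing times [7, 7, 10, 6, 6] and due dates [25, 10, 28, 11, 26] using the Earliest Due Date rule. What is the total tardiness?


Sort by due date (EDD order): [(7, 10), (6, 11), (7, 25), (6, 26), (10, 28)]
Compute completion times and tardiness:
  Job 1: p=7, d=10, C=7, tardiness=max(0,7-10)=0
  Job 2: p=6, d=11, C=13, tardiness=max(0,13-11)=2
  Job 3: p=7, d=25, C=20, tardiness=max(0,20-25)=0
  Job 4: p=6, d=26, C=26, tardiness=max(0,26-26)=0
  Job 5: p=10, d=28, C=36, tardiness=max(0,36-28)=8
Total tardiness = 10

10


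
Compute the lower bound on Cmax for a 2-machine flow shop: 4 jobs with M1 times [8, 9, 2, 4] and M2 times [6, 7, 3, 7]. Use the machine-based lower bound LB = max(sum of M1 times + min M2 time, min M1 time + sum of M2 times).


LB1 = sum(M1 times) + min(M2 times) = 23 + 3 = 26
LB2 = min(M1 times) + sum(M2 times) = 2 + 23 = 25
Lower bound = max(LB1, LB2) = max(26, 25) = 26

26


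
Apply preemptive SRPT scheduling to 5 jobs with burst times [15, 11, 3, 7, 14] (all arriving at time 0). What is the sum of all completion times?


Since all jobs arrive at t=0, SRPT equals SPT ordering.
SPT order: [3, 7, 11, 14, 15]
Completion times:
  Job 1: p=3, C=3
  Job 2: p=7, C=10
  Job 3: p=11, C=21
  Job 4: p=14, C=35
  Job 5: p=15, C=50
Total completion time = 3 + 10 + 21 + 35 + 50 = 119

119


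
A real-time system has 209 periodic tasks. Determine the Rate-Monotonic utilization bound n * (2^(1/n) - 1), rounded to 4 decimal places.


Compute 2^(1/209) = 1.0033219993
Subtract 1: 1.0033219993 - 1 = 0.0033219993
Multiply by n: 209 * 0.0033219993 = 0.6942978537
Round to 4 dp: 0.6943

0.6943


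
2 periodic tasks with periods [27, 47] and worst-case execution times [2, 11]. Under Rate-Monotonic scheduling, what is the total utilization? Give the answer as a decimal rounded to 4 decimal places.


Compute individual utilizations (exact fractions):
  Task 1: C/T = 2/27 (approx. 0.0741)
  Task 2: C/T = 11/47 (approx. 0.234)
Total utilization U = 2/27 + 11/47 = 391/1269
Rounded to 4 decimal places: U = 0.3081
RM (Liu & Layland) bound for 2 tasks = 0.828427; compare with U = 391/1269 (approx. 0.308117)
U <= bound, so schedulable by RM sufficient condition.

0.3081


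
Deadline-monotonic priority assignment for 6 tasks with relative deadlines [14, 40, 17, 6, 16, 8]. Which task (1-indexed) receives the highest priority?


Sort tasks by relative deadline (ascending):
  Task 4: deadline = 6
  Task 6: deadline = 8
  Task 1: deadline = 14
  Task 5: deadline = 16
  Task 3: deadline = 17
  Task 2: deadline = 40
Priority order (highest first): [4, 6, 1, 5, 3, 2]
Highest priority task = 4

4


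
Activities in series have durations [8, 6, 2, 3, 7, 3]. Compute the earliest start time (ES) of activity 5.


Activity 5 starts after activities 1 through 4 complete.
Predecessor durations: [8, 6, 2, 3]
ES = 8 + 6 + 2 + 3 = 19

19


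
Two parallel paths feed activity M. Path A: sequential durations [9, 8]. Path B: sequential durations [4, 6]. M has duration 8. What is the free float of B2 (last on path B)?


ES(B2) = sum of predecessors on chain B = 4
EF(B2) = ES + duration = 4 + 6 = 10
Successor of B2 is M. ES(M) = max(sum(A), sum(B)) = max(17, 10) = 17
Free float = ES(successor) - EF(current) = 17 - 10 = 7

7


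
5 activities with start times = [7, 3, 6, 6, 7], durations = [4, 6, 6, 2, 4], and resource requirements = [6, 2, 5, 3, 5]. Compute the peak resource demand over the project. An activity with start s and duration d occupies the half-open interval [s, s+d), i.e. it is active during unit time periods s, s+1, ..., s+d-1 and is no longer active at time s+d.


Each activity i is active on [start_i, start_i + duration_i).
Compute total resource usage per time slot:
  t=0: active resources = [], total = 0
  t=1: active resources = [], total = 0
  t=2: active resources = [], total = 0
  t=3: active resources = [2], total = 2
  t=4: active resources = [2], total = 2
  t=5: active resources = [2], total = 2
  t=6: active resources = [2, 5, 3], total = 10
  t=7: active resources = [6, 2, 5, 3, 5], total = 21
  t=8: active resources = [6, 2, 5, 5], total = 18
  t=9: active resources = [6, 5, 5], total = 16
  t=10: active resources = [6, 5, 5], total = 16
  t=11: active resources = [5], total = 5
Peak resource demand = 21

21


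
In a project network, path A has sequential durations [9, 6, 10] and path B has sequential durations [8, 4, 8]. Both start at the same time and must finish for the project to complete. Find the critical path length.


Path A total = 9 + 6 + 10 = 25
Path B total = 8 + 4 + 8 = 20
Critical path = longest path = max(25, 20) = 25

25


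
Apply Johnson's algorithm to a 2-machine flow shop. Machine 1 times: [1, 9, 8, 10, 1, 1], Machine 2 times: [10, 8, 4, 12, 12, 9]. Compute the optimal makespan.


Apply Johnson's rule:
  Group 1 (a <= b): [(1, 1, 10), (5, 1, 12), (6, 1, 9), (4, 10, 12)]
  Group 2 (a > b): [(2, 9, 8), (3, 8, 4)]
Optimal job order: [1, 5, 6, 4, 2, 3]
Schedule:
  Job 1: M1 done at 1, M2 done at 11
  Job 5: M1 done at 2, M2 done at 23
  Job 6: M1 done at 3, M2 done at 32
  Job 4: M1 done at 13, M2 done at 44
  Job 2: M1 done at 22, M2 done at 52
  Job 3: M1 done at 30, M2 done at 56
Makespan = 56

56


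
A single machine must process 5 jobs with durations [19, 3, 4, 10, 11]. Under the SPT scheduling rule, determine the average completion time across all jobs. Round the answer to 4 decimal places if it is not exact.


Sort jobs by processing time (SPT order): [3, 4, 10, 11, 19]
Compute completion times sequentially:
  Job 1: processing = 3, completes at 3
  Job 2: processing = 4, completes at 7
  Job 3: processing = 10, completes at 17
  Job 4: processing = 11, completes at 28
  Job 5: processing = 19, completes at 47
Sum of completion times = 102
Average completion time = 102/5 = 20.4

20.4


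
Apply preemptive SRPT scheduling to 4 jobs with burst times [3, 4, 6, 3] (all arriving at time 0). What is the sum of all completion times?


Since all jobs arrive at t=0, SRPT equals SPT ordering.
SPT order: [3, 3, 4, 6]
Completion times:
  Job 1: p=3, C=3
  Job 2: p=3, C=6
  Job 3: p=4, C=10
  Job 4: p=6, C=16
Total completion time = 3 + 6 + 10 + 16 = 35

35


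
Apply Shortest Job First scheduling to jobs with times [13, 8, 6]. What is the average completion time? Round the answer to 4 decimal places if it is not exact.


SJF order (ascending): [6, 8, 13]
Completion times:
  Job 1: burst=6, C=6
  Job 2: burst=8, C=14
  Job 3: burst=13, C=27
Average completion = 47/3 = 15.6667

15.6667


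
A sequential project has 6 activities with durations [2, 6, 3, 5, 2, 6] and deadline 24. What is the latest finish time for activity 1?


LF(activity 1) = deadline - sum of successor durations
Successors: activities 2 through 6 with durations [6, 3, 5, 2, 6]
Sum of successor durations = 22
LF = 24 - 22 = 2

2


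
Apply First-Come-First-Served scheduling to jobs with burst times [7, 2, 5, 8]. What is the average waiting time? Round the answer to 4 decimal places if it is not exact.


FCFS order (as given): [7, 2, 5, 8]
Waiting times:
  Job 1: wait = 0
  Job 2: wait = 7
  Job 3: wait = 9
  Job 4: wait = 14
Sum of waiting times = 30
Average waiting time = 30/4 = 7.5

7.5


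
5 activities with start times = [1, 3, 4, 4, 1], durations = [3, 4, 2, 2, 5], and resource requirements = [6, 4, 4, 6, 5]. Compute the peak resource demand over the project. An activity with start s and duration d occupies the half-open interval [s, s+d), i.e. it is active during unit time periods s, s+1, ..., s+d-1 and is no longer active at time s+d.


Each activity i is active on [start_i, start_i + duration_i).
Compute total resource usage per time slot:
  t=0: active resources = [], total = 0
  t=1: active resources = [6, 5], total = 11
  t=2: active resources = [6, 5], total = 11
  t=3: active resources = [6, 4, 5], total = 15
  t=4: active resources = [4, 4, 6, 5], total = 19
  t=5: active resources = [4, 4, 6, 5], total = 19
  t=6: active resources = [4], total = 4
Peak resource demand = 19

19


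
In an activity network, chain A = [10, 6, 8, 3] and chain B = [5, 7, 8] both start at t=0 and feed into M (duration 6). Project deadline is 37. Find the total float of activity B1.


Forward pass: ES(B1) = sum of predecessors on chain B = 0
EF = ES + duration = 0 + 5 = 5
Backward pass: LF(M) = deadline = 37; LS(M) = 37 - 6 = 31
LF(B1) = LS(M) - sum(successors on chain B) = 31 - 15 = 16
LS = LF - duration = 16 - 5 = 11
Total float = LS - ES = 11 - 0 = 11

11


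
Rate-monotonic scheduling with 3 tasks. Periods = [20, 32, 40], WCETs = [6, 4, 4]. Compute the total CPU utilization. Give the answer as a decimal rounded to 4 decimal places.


Compute individual utilizations (exact fractions):
  Task 1: C/T = 6/20 = 3/10 (approx. 0.3)
  Task 2: C/T = 4/32 = 1/8 (approx. 0.125)
  Task 3: C/T = 4/40 = 1/10 (approx. 0.1)
Total utilization U = 3/10 + 1/8 + 1/10 = 21/40
Rounded to 4 decimal places: U = 0.5250
RM (Liu & Layland) bound for 3 tasks = 0.779763; compare with U = 21/40 (approx. 0.525000)
U <= bound, so schedulable by RM sufficient condition.

0.5250


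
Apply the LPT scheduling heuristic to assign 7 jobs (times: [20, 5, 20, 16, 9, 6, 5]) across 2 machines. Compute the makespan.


Sort jobs in decreasing order (LPT): [20, 20, 16, 9, 6, 5, 5]
Assign each job to the least loaded machine:
  Machine 1: jobs [20, 16, 5], load = 41
  Machine 2: jobs [20, 9, 6, 5], load = 40
Makespan = max load = 41

41


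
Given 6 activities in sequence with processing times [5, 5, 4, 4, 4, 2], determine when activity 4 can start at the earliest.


Activity 4 starts after activities 1 through 3 complete.
Predecessor durations: [5, 5, 4]
ES = 5 + 5 + 4 = 14

14


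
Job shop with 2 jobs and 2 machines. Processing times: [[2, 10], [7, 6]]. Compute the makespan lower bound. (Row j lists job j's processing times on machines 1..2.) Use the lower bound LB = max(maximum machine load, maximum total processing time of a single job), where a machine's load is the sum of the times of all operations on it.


Machine loads:
  Machine 1: 2 + 7 = 9
  Machine 2: 10 + 6 = 16
Max machine load = 16
Job totals:
  Job 1: 12
  Job 2: 13
Max job total = 13
Lower bound = max(16, 13) = 16

16


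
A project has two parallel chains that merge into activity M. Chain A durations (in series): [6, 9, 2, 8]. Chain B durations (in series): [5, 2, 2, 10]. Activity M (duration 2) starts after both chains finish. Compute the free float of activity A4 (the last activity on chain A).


ES(A4) = sum of predecessors on chain A = 17
EF(A4) = ES + duration = 17 + 8 = 25
Successor of A4 is M. ES(M) = max(sum(A), sum(B)) = max(25, 19) = 25
Free float = ES(successor) - EF(current) = 25 - 25 = 0

0


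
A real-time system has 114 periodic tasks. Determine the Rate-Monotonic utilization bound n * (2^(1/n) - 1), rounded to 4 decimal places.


Compute 2^(1/114) = 1.0060987606
Subtract 1: 1.0060987606 - 1 = 0.0060987606
Multiply by n: 114 * 0.0060987606 = 0.6952587084
Round to 4 dp: 0.6953

0.6953


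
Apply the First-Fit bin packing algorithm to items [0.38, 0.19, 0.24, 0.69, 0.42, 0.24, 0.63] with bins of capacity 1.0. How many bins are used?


Place items sequentially using First-Fit:
  Item 0.38 -> new Bin 1
  Item 0.19 -> Bin 1 (now 0.57)
  Item 0.24 -> Bin 1 (now 0.81)
  Item 0.69 -> new Bin 2
  Item 0.42 -> new Bin 3
  Item 0.24 -> Bin 2 (now 0.93)
  Item 0.63 -> new Bin 4
Total bins used = 4

4


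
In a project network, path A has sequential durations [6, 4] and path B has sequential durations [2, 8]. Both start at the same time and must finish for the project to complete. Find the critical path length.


Path A total = 6 + 4 = 10
Path B total = 2 + 8 = 10
Critical path = longest path = max(10, 10) = 10

10


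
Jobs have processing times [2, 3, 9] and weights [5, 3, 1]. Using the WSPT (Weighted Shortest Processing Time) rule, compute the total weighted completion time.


Compute p/w ratios and sort ascending (WSPT): [(2, 5), (3, 3), (9, 1)]
Compute weighted completion times:
  Job (p=2,w=5): C=2, w*C=5*2=10
  Job (p=3,w=3): C=5, w*C=3*5=15
  Job (p=9,w=1): C=14, w*C=1*14=14
Total weighted completion time = 39

39


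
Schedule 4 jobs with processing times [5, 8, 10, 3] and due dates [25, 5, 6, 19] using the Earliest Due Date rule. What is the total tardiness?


Sort by due date (EDD order): [(8, 5), (10, 6), (3, 19), (5, 25)]
Compute completion times and tardiness:
  Job 1: p=8, d=5, C=8, tardiness=max(0,8-5)=3
  Job 2: p=10, d=6, C=18, tardiness=max(0,18-6)=12
  Job 3: p=3, d=19, C=21, tardiness=max(0,21-19)=2
  Job 4: p=5, d=25, C=26, tardiness=max(0,26-25)=1
Total tardiness = 18

18


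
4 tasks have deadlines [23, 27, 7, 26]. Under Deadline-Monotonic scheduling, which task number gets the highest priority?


Sort tasks by relative deadline (ascending):
  Task 3: deadline = 7
  Task 1: deadline = 23
  Task 4: deadline = 26
  Task 2: deadline = 27
Priority order (highest first): [3, 1, 4, 2]
Highest priority task = 3

3


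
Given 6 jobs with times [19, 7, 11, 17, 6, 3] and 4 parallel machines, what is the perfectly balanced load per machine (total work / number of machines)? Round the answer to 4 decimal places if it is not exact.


Total processing time = 19 + 7 + 11 + 17 + 6 + 3 = 63
Number of machines = 4
Ideal balanced load = 63 / 4 = 15.75

15.75


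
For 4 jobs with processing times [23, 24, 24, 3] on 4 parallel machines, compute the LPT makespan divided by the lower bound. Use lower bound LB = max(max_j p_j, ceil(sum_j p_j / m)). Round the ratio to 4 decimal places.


LPT order: [24, 24, 23, 3]
Machine loads after assignment: [24, 24, 23, 3]
LPT makespan = 24
Lower bound = max(max_job, ceil(total/4)) = max(24, 19) = 24
Ratio = 24 / 24 = 1.0

1.0


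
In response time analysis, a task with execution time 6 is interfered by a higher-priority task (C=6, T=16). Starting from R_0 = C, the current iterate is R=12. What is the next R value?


R_next = C + ceil(R_prev / T_hp) * C_hp
ceil(12 / 16) = ceil(0.75) = 1
Interference = 1 * 6 = 6
R_next = 6 + 6 = 12
R_next = R_prev, so the iteration has converged (response time = 12).

12


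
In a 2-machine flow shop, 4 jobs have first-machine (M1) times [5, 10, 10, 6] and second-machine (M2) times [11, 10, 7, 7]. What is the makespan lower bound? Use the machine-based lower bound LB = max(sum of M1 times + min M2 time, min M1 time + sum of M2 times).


LB1 = sum(M1 times) + min(M2 times) = 31 + 7 = 38
LB2 = min(M1 times) + sum(M2 times) = 5 + 35 = 40
Lower bound = max(LB1, LB2) = max(38, 40) = 40

40


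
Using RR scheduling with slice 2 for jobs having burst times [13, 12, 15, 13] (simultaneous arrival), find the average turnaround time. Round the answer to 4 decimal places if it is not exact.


Time quantum = 2
Execution trace:
  J1 runs 2 units, time = 2
  J2 runs 2 units, time = 4
  J3 runs 2 units, time = 6
  J4 runs 2 units, time = 8
  J1 runs 2 units, time = 10
  J2 runs 2 units, time = 12
  J3 runs 2 units, time = 14
  J4 runs 2 units, time = 16
  J1 runs 2 units, time = 18
  J2 runs 2 units, time = 20
  J3 runs 2 units, time = 22
  J4 runs 2 units, time = 24
  J1 runs 2 units, time = 26
  J2 runs 2 units, time = 28
  J3 runs 2 units, time = 30
  J4 runs 2 units, time = 32
  J1 runs 2 units, time = 34
  J2 runs 2 units, time = 36
  J3 runs 2 units, time = 38
  J4 runs 2 units, time = 40
  J1 runs 2 units, time = 42
  J2 runs 2 units, time = 44
  J3 runs 2 units, time = 46
  J4 runs 2 units, time = 48
  J1 runs 1 units, time = 49
  J3 runs 2 units, time = 51
  J4 runs 1 units, time = 52
  J3 runs 1 units, time = 53
Finish times: [49, 44, 53, 52]
Average turnaround = 198/4 = 49.5

49.5


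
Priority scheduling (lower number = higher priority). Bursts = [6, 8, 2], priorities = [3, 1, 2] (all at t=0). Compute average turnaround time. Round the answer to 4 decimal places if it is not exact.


Sort by priority (ascending = highest first):
Order: [(1, 8), (2, 2), (3, 6)]
Completion times:
  Priority 1, burst=8, C=8
  Priority 2, burst=2, C=10
  Priority 3, burst=6, C=16
Average turnaround = 34/3 = 11.3333

11.3333


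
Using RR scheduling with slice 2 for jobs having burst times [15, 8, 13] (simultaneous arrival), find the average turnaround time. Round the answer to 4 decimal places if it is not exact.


Time quantum = 2
Execution trace:
  J1 runs 2 units, time = 2
  J2 runs 2 units, time = 4
  J3 runs 2 units, time = 6
  J1 runs 2 units, time = 8
  J2 runs 2 units, time = 10
  J3 runs 2 units, time = 12
  J1 runs 2 units, time = 14
  J2 runs 2 units, time = 16
  J3 runs 2 units, time = 18
  J1 runs 2 units, time = 20
  J2 runs 2 units, time = 22
  J3 runs 2 units, time = 24
  J1 runs 2 units, time = 26
  J3 runs 2 units, time = 28
  J1 runs 2 units, time = 30
  J3 runs 2 units, time = 32
  J1 runs 2 units, time = 34
  J3 runs 1 units, time = 35
  J1 runs 1 units, time = 36
Finish times: [36, 22, 35]
Average turnaround = 93/3 = 31.0

31.0


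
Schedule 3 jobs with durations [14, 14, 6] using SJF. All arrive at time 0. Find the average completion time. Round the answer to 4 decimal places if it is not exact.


SJF order (ascending): [6, 14, 14]
Completion times:
  Job 1: burst=6, C=6
  Job 2: burst=14, C=20
  Job 3: burst=14, C=34
Average completion = 60/3 = 20.0

20.0


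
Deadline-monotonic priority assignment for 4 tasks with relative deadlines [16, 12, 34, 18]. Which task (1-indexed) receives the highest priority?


Sort tasks by relative deadline (ascending):
  Task 2: deadline = 12
  Task 1: deadline = 16
  Task 4: deadline = 18
  Task 3: deadline = 34
Priority order (highest first): [2, 1, 4, 3]
Highest priority task = 2

2


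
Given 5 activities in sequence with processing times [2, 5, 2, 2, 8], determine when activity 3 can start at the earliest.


Activity 3 starts after activities 1 through 2 complete.
Predecessor durations: [2, 5]
ES = 2 + 5 = 7

7


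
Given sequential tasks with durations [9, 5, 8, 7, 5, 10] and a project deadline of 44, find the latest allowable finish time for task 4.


LF(activity 4) = deadline - sum of successor durations
Successors: activities 5 through 6 with durations [5, 10]
Sum of successor durations = 15
LF = 44 - 15 = 29

29


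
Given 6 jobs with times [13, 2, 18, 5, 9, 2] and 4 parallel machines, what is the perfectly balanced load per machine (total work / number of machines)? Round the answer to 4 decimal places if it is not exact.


Total processing time = 13 + 2 + 18 + 5 + 9 + 2 = 49
Number of machines = 4
Ideal balanced load = 49 / 4 = 12.25

12.25


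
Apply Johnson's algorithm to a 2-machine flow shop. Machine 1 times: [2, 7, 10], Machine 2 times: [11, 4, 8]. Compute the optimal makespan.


Apply Johnson's rule:
  Group 1 (a <= b): [(1, 2, 11)]
  Group 2 (a > b): [(3, 10, 8), (2, 7, 4)]
Optimal job order: [1, 3, 2]
Schedule:
  Job 1: M1 done at 2, M2 done at 13
  Job 3: M1 done at 12, M2 done at 21
  Job 2: M1 done at 19, M2 done at 25
Makespan = 25

25


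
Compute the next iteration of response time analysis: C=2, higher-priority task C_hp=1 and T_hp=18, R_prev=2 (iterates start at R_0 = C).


R_next = C + ceil(R_prev / T_hp) * C_hp
ceil(2 / 18) = ceil(0.1111) = 1
Interference = 1 * 1 = 1
R_next = 2 + 1 = 3

3


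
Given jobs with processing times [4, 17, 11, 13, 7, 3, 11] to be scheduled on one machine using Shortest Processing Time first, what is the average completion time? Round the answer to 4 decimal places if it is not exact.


Sort jobs by processing time (SPT order): [3, 4, 7, 11, 11, 13, 17]
Compute completion times sequentially:
  Job 1: processing = 3, completes at 3
  Job 2: processing = 4, completes at 7
  Job 3: processing = 7, completes at 14
  Job 4: processing = 11, completes at 25
  Job 5: processing = 11, completes at 36
  Job 6: processing = 13, completes at 49
  Job 7: processing = 17, completes at 66
Sum of completion times = 200
Average completion time = 200/7 = 28.5714

28.5714


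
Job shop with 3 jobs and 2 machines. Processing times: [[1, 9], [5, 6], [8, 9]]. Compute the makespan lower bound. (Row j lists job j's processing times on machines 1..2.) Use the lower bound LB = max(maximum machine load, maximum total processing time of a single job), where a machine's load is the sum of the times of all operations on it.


Machine loads:
  Machine 1: 1 + 5 + 8 = 14
  Machine 2: 9 + 6 + 9 = 24
Max machine load = 24
Job totals:
  Job 1: 10
  Job 2: 11
  Job 3: 17
Max job total = 17
Lower bound = max(24, 17) = 24

24


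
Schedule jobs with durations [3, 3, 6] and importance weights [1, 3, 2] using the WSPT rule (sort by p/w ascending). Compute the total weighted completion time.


Compute p/w ratios and sort ascending (WSPT): [(3, 3), (3, 1), (6, 2)]
Compute weighted completion times:
  Job (p=3,w=3): C=3, w*C=3*3=9
  Job (p=3,w=1): C=6, w*C=1*6=6
  Job (p=6,w=2): C=12, w*C=2*12=24
Total weighted completion time = 39

39


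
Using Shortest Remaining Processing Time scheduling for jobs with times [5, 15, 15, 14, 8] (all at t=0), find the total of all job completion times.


Since all jobs arrive at t=0, SRPT equals SPT ordering.
SPT order: [5, 8, 14, 15, 15]
Completion times:
  Job 1: p=5, C=5
  Job 2: p=8, C=13
  Job 3: p=14, C=27
  Job 4: p=15, C=42
  Job 5: p=15, C=57
Total completion time = 5 + 13 + 27 + 42 + 57 = 144

144


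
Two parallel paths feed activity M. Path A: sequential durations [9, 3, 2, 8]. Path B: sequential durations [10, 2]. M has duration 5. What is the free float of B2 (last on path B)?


ES(B2) = sum of predecessors on chain B = 10
EF(B2) = ES + duration = 10 + 2 = 12
Successor of B2 is M. ES(M) = max(sum(A), sum(B)) = max(22, 12) = 22
Free float = ES(successor) - EF(current) = 22 - 12 = 10

10


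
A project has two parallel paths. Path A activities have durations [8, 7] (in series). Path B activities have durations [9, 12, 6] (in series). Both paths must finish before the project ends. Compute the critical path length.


Path A total = 8 + 7 = 15
Path B total = 9 + 12 + 6 = 27
Critical path = longest path = max(15, 27) = 27

27
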